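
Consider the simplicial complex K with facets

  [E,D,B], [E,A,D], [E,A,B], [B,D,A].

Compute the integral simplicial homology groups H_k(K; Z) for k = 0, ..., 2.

H_0 ≅ Z,  H_1 = 0,  H_2 ≅ Z.

Order the vertices as A < B < D < E. Listing each simplex with vertices in this order, K has dimension 2 with simplices:

  0-simplices (4): A, B, D, E
  1-simplices (6): AB, AD, AE, BD, BE, DE
  2-simplices (4): ABD, ABE, ADE, BDE

Hence C_0 ≅ Z^4, C_1 ≅ Z^6, C_2 ≅ Z^4.

Boundary ∂_1: C_1 → C_0 sends each edge [p,q] (with p < q) to q − p. For instance
  ∂BD = D − B.
The 4×6 boundary matrix has rank 3 and Smith normal form diag(1,1,1).

∂_2: C_2 → C_1 sends each 2-simplex [p,q,r] to [q,r] − [p,r] + [p,q]. For instance
  ∂ABE = BE − AE + AB,
  ∂ABD = BD − AD + AB.
As a 6×4 matrix over Z this has rank 3, with invariant factors (1,1,1).

Now H_k = ker ∂_k / im ∂_{k+1}, so:

  H_0: rank C_0 − rank ∂_1 = 4 − 3 = 1, and the invariant factors of ∂_1 are all 1, so H_0 = Z.
  H_1: rank ker ∂_1 − rank ∂_2 = (6 − 3) − 3 = 0, and the invariant factors of ∂_2 are all 1, so H_1 = 0.
  H_2: rank ker ∂_2 − rank ∂_3 = (4 − 3) − 0 = 1, and there is no ∂_3, so H_2 = Z.

As a check, the Euler characteristic is 4 − 6 + 4 = 2, which agrees with 1 − 0 + 1 = 2.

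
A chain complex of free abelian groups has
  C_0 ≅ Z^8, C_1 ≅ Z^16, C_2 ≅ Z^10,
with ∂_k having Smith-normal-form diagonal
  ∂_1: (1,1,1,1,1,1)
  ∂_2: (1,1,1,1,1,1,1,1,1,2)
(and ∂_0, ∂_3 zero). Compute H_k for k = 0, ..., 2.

H_0 = Z^2,  H_1 = Z/2,  H_2 = 0.

H_0: b_0 = 8 − 0 − 6 = 2; torsion from ∂_1 factors > 1: none. So H_0 = Z^2.
H_1: b_1 = 16 − 6 − 10 = 0; torsion from ∂_2 factors > 1: [2]. So H_1 = Z/2.
H_2: b_2 = 10 − 10 − 0 = 0; torsion from ∂_3 factors > 1: none. So H_2 = 0.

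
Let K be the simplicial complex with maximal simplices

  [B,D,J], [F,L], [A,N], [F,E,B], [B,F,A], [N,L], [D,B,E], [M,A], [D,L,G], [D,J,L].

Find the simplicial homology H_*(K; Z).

H_0 = Z,  H_1 = Z^2,  H_2 = 0.

Fix the vertex order A < B < D < E < F < G < J < L < M < N and write every simplex with vertices in increasing order. Then dim K = 2 and the simplices of K are:

  0-simplices (10): A, B, D, E, F, G, J, L, M, N
  1-simplices (17): AB, AF, AM, AN, BD, BE, BF, BJ, DE, DG, DJ, DL, EF, FL, GL, JL, LN
  2-simplices (6): ABF, BDE, BDJ, BEF, DGL, DJL

Hence C_0 ≅ Z^10, C_1 ≅ Z^17, C_2 ≅ Z^6.

The boundary map ∂_1: C_1 → C_0 is given by ∂[p,q] = [q] − [p]. For instance
  ∂BD = D − B.
The resulting 10×17 matrix has rank 9, and its Smith normal form has invariant factors (1,1,1,1,1,1,1,1,1).

Boundary ∂_2: C_2 → C_1 sends each 2-simplex [p,q,r] to [q,r] − [p,r] + [p,q]. For instance
  ∂BEF = EF − BF + BE,
  ∂BDJ = DJ − BJ + BD.
The 17×6 boundary matrix has rank 6 and Smith normal form diag(1,1,1,1,1,1).

Reading off H_k = ker ∂_k / im ∂_{k+1}:

  H_0: rank C_0 − rank ∂_1 = 10 − 9 = 1, and the invariant factors of ∂_1 are all 1, so H_0 ≅ Z.
  H_1: rank ker ∂_1 − rank ∂_2 = (17 − 9) − 6 = 2, and the invariant factors of ∂_2 are all 1, so H_1 ≅ Z^2.
  H_2: rank ker ∂_2 − rank ∂_3 = (6 − 6) − 0 = 0, and there is no ∂_3, so H_2 ≅ 0.

As a check, the Euler characteristic is 10 − 17 + 6 = -1, which agrees with 1 − 2 + 0 = -1.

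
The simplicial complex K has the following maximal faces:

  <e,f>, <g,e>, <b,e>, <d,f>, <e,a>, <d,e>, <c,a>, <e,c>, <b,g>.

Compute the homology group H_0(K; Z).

We work with the vertex ordering a < b < c < d < e < f < g. The simplices of K, each written with vertices in increasing order, are:

  0-simplices (7): a, b, c, d, e, f, g
  1-simplices (9): ac, ae, be, bg, ce, de, df, ef, eg

giving chain groups C_0 ≅ Z^7, C_1 ≅ Z^9.

The boundary map ∂_1: C_1 → C_0 is given by ∂[p,q] = [q] − [p]. For instance
  ∂de = e − d.
As a 7×9 matrix over Z this has rank 6, with invariant factors (1,1,1,1,1,1).

From H_k ≅ ker(∂_k) / im(∂_{k+1}) we obtain:

  H_0: rank C_0 − rank ∂_1 = 7 − 6 = 1, and the invariant factors of ∂_1 are all 1, so H_0 = Z.

(K is a triangulation of a wedge of 3 circles.)

H_0 = Z.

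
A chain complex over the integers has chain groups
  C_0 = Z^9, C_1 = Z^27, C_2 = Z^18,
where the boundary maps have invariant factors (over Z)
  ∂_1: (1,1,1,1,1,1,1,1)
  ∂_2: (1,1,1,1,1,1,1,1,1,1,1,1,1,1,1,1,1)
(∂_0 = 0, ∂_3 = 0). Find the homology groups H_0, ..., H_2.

H_0 = Z,  H_1 = Z^2,  H_2 = Z.

H_0: b_0 = 9 − 0 − 8 = 1; torsion from ∂_1 factors > 1: none. So H_0 = Z.
H_1: b_1 = 27 − 8 − 17 = 2; torsion from ∂_2 factors > 1: none. So H_1 = Z^2.
H_2: b_2 = 18 − 17 − 0 = 1; torsion from ∂_3 factors > 1: none. So H_2 = Z.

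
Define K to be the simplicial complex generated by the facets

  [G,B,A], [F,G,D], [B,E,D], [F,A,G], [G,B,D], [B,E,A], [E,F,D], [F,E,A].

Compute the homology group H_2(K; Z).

H_2 ≅ Z.

Order the vertices as A < B < D < E < F < G. Listing each simplex with vertices in this order, K has dimension 2 with simplices:

  0-simplices (6): A, B, D, E, F, G
  1-simplices (12): AB, AE, AF, AG, BD, BE, BG, DE, DF, DG, EF, FG
  2-simplices (8): ABE, ABG, AEF, AFG, BDE, BDG, DEF, DFG

so the chain groups are C_0 ≅ Z^6, C_1 ≅ Z^12, C_2 ≅ Z^8.

Boundary ∂_1: C_1 → C_0 sends each edge [p,q] (with p < q) to q − p.
As a 6×12 matrix over Z this has rank 5, with invariant factors (1,1,1,1,1).

The boundary map ∂_2: C_2 → C_1 acts by ∂[p,q,r] = [q,r] − [p,r] + [p,q]. For instance
  ∂BDG = DG − BG + BD,
  ∂AEF = EF − AF + AE.
As a 12×8 matrix over Z this has rank 7, with invariant factors (1,1,1,1,1,1,1).

Computing H_k = (kernel of ∂_k) / (image of ∂_{k+1}):

  H_2: rank ker ∂_2 − rank ∂_3 = (8 − 7) − 0 = 1, and there is no ∂_3, so H_2 = Z.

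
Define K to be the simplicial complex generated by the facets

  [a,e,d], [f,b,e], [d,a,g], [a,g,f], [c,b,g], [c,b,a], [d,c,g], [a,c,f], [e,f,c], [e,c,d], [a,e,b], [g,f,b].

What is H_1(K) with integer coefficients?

We work with the vertex ordering a < b < c < d < e < f < g. The simplices of K, each written with vertices in increasing order, are:

  0-simplices (7): a, b, c, d, e, f, g
  1-simplices (18): ab, ac, ad, ae, af, ag, bc, be, bf, bg, cd, ce, cf, cg, de, dg, ef, fg
  2-simplices (12): abc, abe, acf, ade, adg, afg, bcg, bef, bfg, cde, cdg, cef

Hence C_0 ≅ Z^7, C_1 ≅ Z^18, C_2 ≅ Z^12.

∂_1: C_1 → C_0 maps an edge to its endpoints' difference, ∂[p,q] = q − p. For instance
  ∂ag = g − a.
This gives a 7×18 integer matrix of rank 6; reducing to Smith normal form yields diagonal entries (1,1,1,1,1,1).

∂_2: C_2 → C_1 maps a triangle to the signed sum of its edges. For instance
  ∂adg = dg − ag + ad,
  ∂cde = de − ce + cd.
The 18×12 boundary matrix has rank 12 and Smith normal form diag(1,1,1,1,1,1,1,1,1,1,1,2).

Reading off H_k = ker ∂_k / im ∂_{k+1}:

  H_1: rank ker ∂_1 − rank ∂_2 = (18 − 6) − 12 = 0, and ∂_2 has invariant factor 2 > 1, so H_1 = Z/2Z.

(K is a triangulation of the real projective plane RP^2.)

H_1 ≅ Z/2Z.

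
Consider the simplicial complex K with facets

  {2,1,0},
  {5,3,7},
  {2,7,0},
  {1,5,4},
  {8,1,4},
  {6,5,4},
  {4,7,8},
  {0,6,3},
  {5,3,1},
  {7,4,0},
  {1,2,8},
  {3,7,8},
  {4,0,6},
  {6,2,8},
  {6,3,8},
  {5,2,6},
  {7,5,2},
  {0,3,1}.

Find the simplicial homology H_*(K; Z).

H_0 ≅ Z,  H_1 ≅ Z^2,  H_2 ≅ Z.

We work with the vertex ordering 0 < 1 < 2 < 3 < 4 < 5 < 6 < 7 < 8. The simplices of K, each written with vertices in increasing order, are:

  0-simplices (9): [0], [1], [2], [3], [4], [5], [6], [7], [8]
  1-simplices (27): (27 of them)
  2-simplices (18): [0,1,2], [0,1,3], [0,2,7], [0,3,6], [0,4,6], [0,4,7], [1,2,8], [1,3,5], [1,4,5], [1,4,8], [2,5,6], [2,5,7], [2,6,8], [3,5,7], [3,6,8], [3,7,8], [4,5,6], [4,7,8]

so the chain groups are C_0 ≅ Z^9, C_1 ≅ Z^27, C_2 ≅ Z^18.

∂_1: C_1 → C_0 is given by ∂[p,q] = [q] − [p]. For instance
  ∂[4,6] = [6] − [4].
The 9×27 boundary matrix has rank 8 and Smith normal form diag(1,1,1,1,1,1,1,1).

Boundary ∂_2: C_2 → C_1 maps a triangle to the signed sum of its edges. For instance
  ∂[0,1,3] = [1,3] − [0,3] + [0,1],
  ∂[3,5,7] = [5,7] − [3,7] + [3,5].
The 27×18 boundary matrix has rank 17 and Smith normal form diag(1,1,1,1,1,1,1,1,1,1,1,1,1,1,1,1,1).

Now H_k = ker ∂_k / im ∂_{k+1}, so:

  H_0: rank C_0 − rank ∂_1 = 9 − 8 = 1, and the invariant factors of ∂_1 are all 1, so H_0 ≅ Z.
  H_1: rank ker ∂_1 − rank ∂_2 = (27 − 8) − 17 = 2, and the invariant factors of ∂_2 are all 1, so H_1 ≅ Z^2.
  H_2: rank ker ∂_2 − rank ∂_3 = (18 − 17) − 0 = 1, and there is no ∂_3, so H_2 ≅ Z.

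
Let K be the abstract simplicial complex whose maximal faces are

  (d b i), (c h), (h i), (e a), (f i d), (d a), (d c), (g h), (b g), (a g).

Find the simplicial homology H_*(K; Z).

H_0 = Z,  H_1 = Z^3,  H_2 = 0.

We work with the vertex ordering a < b < c < d < e < f < g < h < i. The simplices of K, each written with vertices in increasing order, are:

  0-simplices (9): a, b, c, d, e, f, g, h, i
  1-simplices (13): ad, ae, ag, bd, bg, bi, cd, ch, df, di, fi, gh, hi
  2-simplices (2): bdi, dfi

giving chain groups C_0 ≅ Z^9, C_1 ≅ Z^13, C_2 ≅ Z^2.

∂_1: C_1 → C_0 maps an edge to its endpoints' difference, ∂[p,q] = q − p. For instance
  ∂ch = h − c.
The 9×13 boundary matrix has rank 8 and Smith normal form diag(1,1,1,1,1,1,1,1).

∂_2: C_2 → C_1 maps a triangle to the signed sum of its edges. For instance
  ∂bdi = di − bi + bd,
  ∂dfi = fi − di + df.
This gives a 13×2 integer matrix of rank 2; reducing to Smith normal form yields diagonal entries (1,1).

Reading off H_k = ker ∂_k / im ∂_{k+1}:

  H_0: rank C_0 − rank ∂_1 = 9 − 8 = 1, and the invariant factors of ∂_1 are all 1, so H_0 = Z.
  H_1: rank ker ∂_1 − rank ∂_2 = (13 − 8) − 2 = 3, and the invariant factors of ∂_2 are all 1, so H_1 = Z^3.
  H_2: rank ker ∂_2 − rank ∂_3 = (2 − 2) − 0 = 0, and there is no ∂_3, so H_2 = 0.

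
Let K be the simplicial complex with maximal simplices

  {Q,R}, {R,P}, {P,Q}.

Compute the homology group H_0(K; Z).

H_0 ≅ Z.

K has 3 vertices, 3 edges.
rank ∂_0 = 0, rank ∂_1 = 2 ⇒ b_0 = 3 − 0 − 2 = 1; all invariant factors of ∂_1 are 1 so no torsion. So H_0 ≅ Z.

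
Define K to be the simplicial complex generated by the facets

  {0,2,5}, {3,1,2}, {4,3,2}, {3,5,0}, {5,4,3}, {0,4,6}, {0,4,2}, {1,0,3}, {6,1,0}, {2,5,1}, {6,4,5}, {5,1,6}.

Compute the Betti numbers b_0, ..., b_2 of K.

We work with the vertex ordering 0 < 1 < 2 < 3 < 4 < 5 < 6. The simplices of K, each written with vertices in increasing order, are:

  0-simplices (7): [0], [1], [2], [3], [4], [5], [6]
  1-simplices (18): [0,1], [0,2], [0,3], [0,4], [0,5], [0,6], [1,2], [1,3], [1,5], [1,6], [2,3], [2,4], [2,5], [3,4], [3,5], [4,5], [4,6], [5,6]
  2-simplices (12): [0,1,3], [0,1,6], [0,2,4], [0,2,5], [0,3,5], [0,4,6], [1,2,3], [1,2,5], [1,5,6], [2,3,4], [3,4,5], [4,5,6]

giving chain groups C_0 ≅ Z^7, C_1 ≅ Z^18, C_2 ≅ Z^12.

Boundary ∂_1: C_1 → C_0 sends each edge [p,q] (with p < q) to q − p.
The 7×18 boundary matrix has rank 6 and Smith normal form diag(1,1,1,1,1,1).

∂_2: C_2 → C_1 sends each 2-simplex [p,q,r] to [q,r] − [p,r] + [p,q]. For instance
  ∂[1,2,5] = [2,5] − [1,5] + [1,2],
  ∂[1,2,3] = [2,3] − [1,3] + [1,2].
As a 18×12 matrix over Z this has rank 12, with invariant factors (1,1,1,1,1,1,1,1,1,1,1,2).

Now H_k = ker ∂_k / im ∂_{k+1}, so:

  H_0: rank C_0 − rank ∂_1 = 7 − 6 = 1, and the invariant factors of ∂_1 are all 1, so H_0 ≅ Z.
  H_1: rank ker ∂_1 − rank ∂_2 = (18 − 6) − 12 = 0, and ∂_2 has invariant factor 2 > 1, so H_1 ≅ Z/2Z.
  H_2: rank ker ∂_2 − rank ∂_3 = (12 − 12) − 0 = 0, and there is no ∂_3, so H_2 ≅ 0.

(K is a triangulation of the real projective plane RP^2.)

Hence the Betti numbers are b_0 = 1, b_1 = 0, b_2 = 0.

b_0 = 1, b_1 = 0, b_2 = 0.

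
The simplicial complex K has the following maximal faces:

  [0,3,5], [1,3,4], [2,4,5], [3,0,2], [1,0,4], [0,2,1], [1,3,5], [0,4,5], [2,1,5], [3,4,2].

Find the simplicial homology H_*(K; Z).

H_0 ≅ Z,  H_1 ≅ Z/2,  H_2 = 0.

Take the total order 0 < 1 < 2 < 3 < 4 < 5 on the vertex set. Then K (dimension 2) consists of the simplices:

  0-simplices (6): [0], [1], [2], [3], [4], [5]
  1-simplices (15): [0,1], [0,2], [0,3], [0,4], [0,5], [1,2], [1,3], [1,4], [1,5], [2,3], [2,4], [2,5], [3,4], [3,5], [4,5]
  2-simplices (10): [0,1,2], [0,1,4], [0,2,3], [0,3,5], [0,4,5], [1,2,5], [1,3,4], [1,3,5], [2,3,4], [2,4,5]

giving chain groups C_0 ≅ Z^6, C_1 ≅ Z^15, C_2 ≅ Z^10.

Boundary ∂_1: C_1 → C_0 sends each edge [p,q] (with p < q) to q − p. For instance
  ∂[2,3] = [3] − [2].
As a 6×15 matrix over Z this has rank 5, with invariant factors (1,1,1,1,1).

∂_2: C_2 → C_1 maps a triangle to the signed sum of its edges. For instance
  ∂[0,3,5] = [3,5] − [0,5] + [0,3],
  ∂[1,3,4] = [3,4] − [1,4] + [1,3].
The 15×10 boundary matrix has rank 10 and Smith normal form diag(1,1,1,1,1,1,1,1,1,2).

From H_k ≅ ker(∂_k) / im(∂_{k+1}) we obtain:

  H_0: rank C_0 − rank ∂_1 = 6 − 5 = 1, and the invariant factors of ∂_1 are all 1, so H_0 = Z.
  H_1: rank ker ∂_1 − rank ∂_2 = (15 − 5) − 10 = 0, and ∂_2 has invariant factor 2 > 1, so H_1 = Z/2.
  H_2: rank ker ∂_2 − rank ∂_3 = (10 − 10) − 0 = 0, and there is no ∂_3, so H_2 = 0.

As a check, the Euler characteristic is 6 − 15 + 10 = 1, which agrees with 1 − 0 + 0 = 1.
(K is a triangulation of the real projective plane RP^2.)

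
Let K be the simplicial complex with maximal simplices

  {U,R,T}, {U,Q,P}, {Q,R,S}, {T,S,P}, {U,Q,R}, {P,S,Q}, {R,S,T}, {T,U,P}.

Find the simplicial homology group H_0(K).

H_0 ≅ Z.

Fix the vertex order P < Q < R < S < T < U and write every simplex with vertices in increasing order. Then dim K = 2 and the simplices of K are:

  0-simplices (6): P, Q, R, S, T, U
  1-simplices (12): PQ, PS, PT, PU, QR, QS, QU, RS, RT, RU, ST, TU
  2-simplices (8): PQS, PQU, PST, PTU, QRS, QRU, RST, RTU

giving chain groups C_0 ≅ Z^6, C_1 ≅ Z^12, C_2 ≅ Z^8.

∂_1: C_1 → C_0 sends each edge [p,q] (with p < q) to q − p.
The resulting 6×12 matrix has rank 5, and its Smith normal form has invariant factors (1,1,1,1,1).

The boundary map ∂_2: C_2 → C_1 acts by ∂[p,q,r] = [q,r] − [p,r] + [p,q]. For instance
  ∂QRU = RU − QU + QR,
  ∂RTU = TU − RU + RT.
As a 12×8 matrix over Z this has rank 7, with invariant factors (1,1,1,1,1,1,1).

Reading off H_k = ker ∂_k / im ∂_{k+1}:

  H_0: rank C_0 − rank ∂_1 = 6 − 5 = 1, and the invariant factors of ∂_1 are all 1, so H_0 ≅ Z.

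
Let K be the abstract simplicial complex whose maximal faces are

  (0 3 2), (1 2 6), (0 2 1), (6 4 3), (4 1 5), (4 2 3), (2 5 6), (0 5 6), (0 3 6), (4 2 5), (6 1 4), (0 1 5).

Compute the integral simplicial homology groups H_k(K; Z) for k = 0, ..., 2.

Fix the vertex order 0 < 1 < 2 < 3 < 4 < 5 < 6 and write every simplex with vertices in increasing order. Then dim K = 2 and the simplices of K are:

  0-simplices (7): [0], [1], [2], [3], [4], [5], [6]
  1-simplices (18): [0,1], [0,2], [0,3], [0,5], [0,6], [1,2], [1,4], [1,5], [1,6], [2,3], [2,4], [2,5], [2,6], [3,4], [3,6], [4,5], [4,6], [5,6]
  2-simplices (12): [0,1,2], [0,1,5], [0,2,3], [0,3,6], [0,5,6], [1,2,6], [1,4,5], [1,4,6], [2,3,4], [2,4,5], [2,5,6], [3,4,6]

Hence C_0 ≅ Z^7, C_1 ≅ Z^18, C_2 ≅ Z^12.

Boundary ∂_1: C_1 → C_0 maps an edge to its endpoints' difference, ∂[p,q] = q − p.
As a 7×18 matrix over Z this has rank 6, with invariant factors (1,1,1,1,1,1).

The boundary map ∂_2: C_2 → C_1 maps a triangle to the signed sum of its edges. For instance
  ∂[1,2,6] = [2,6] − [1,6] + [1,2],
  ∂[0,2,3] = [2,3] − [0,3] + [0,2].
The resulting 18×12 matrix has rank 12, and its Smith normal form has invariant factors (1,1,1,1,1,1,1,1,1,1,1,2).

Computing H_k = (kernel of ∂_k) / (image of ∂_{k+1}):

  H_0: rank C_0 − rank ∂_1 = 7 − 6 = 1, and the invariant factors of ∂_1 are all 1, so H_0 ≅ Z.
  H_1: rank ker ∂_1 − rank ∂_2 = (18 − 6) − 12 = 0, and ∂_2 has invariant factor 2 > 1, so H_1 ≅ Z/2Z.
  H_2: rank ker ∂_2 − rank ∂_3 = (12 − 12) − 0 = 0, and there is no ∂_3, so H_2 ≅ 0.

(K is a triangulation of the real projective plane RP^2.)

H_0 ≅ Z,  H_1 ≅ Z/2Z,  H_2 = 0.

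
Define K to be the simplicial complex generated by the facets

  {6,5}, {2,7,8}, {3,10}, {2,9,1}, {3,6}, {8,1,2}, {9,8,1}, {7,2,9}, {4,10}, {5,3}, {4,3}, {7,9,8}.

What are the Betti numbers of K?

b_0 = 2, b_1 = 2, b_2 = 1.

Fix the vertex order 1 < 2 < 3 < 4 < 5 < 6 < 7 < 8 < 9 < 10 and write every simplex with vertices in increasing order. Then dim K = 2 and the simplices of K are:

  0-simplices (10): [1], [2], [3], [4], [5], [6], [7], [8], [9], [10]
  1-simplices (15): [1,2], [1,8], [1,9], [2,7], [2,8], [2,9], [3,4], [3,5], [3,6], [3,10], [4,10], [5,6], [7,8], [7,9], [8,9]
  2-simplices (6): [1,2,8], [1,2,9], [1,8,9], [2,7,8], [2,7,9], [7,8,9]

Hence C_0 ≅ Z^10, C_1 ≅ Z^15, C_2 ≅ Z^6.

Boundary ∂_1: C_1 → C_0 is given by ∂[p,q] = [q] − [p]. For instance
  ∂[1,2] = [2] − [1].
The 10×15 boundary matrix has rank 8 and Smith normal form diag(1,1,1,1,1,1,1,1).

The boundary map ∂_2: C_2 → C_1 sends each 2-simplex [p,q,r] to [q,r] − [p,r] + [p,q]. For instance
  ∂[1,8,9] = [8,9] − [1,9] + [1,8],
  ∂[1,2,8] = [2,8] − [1,8] + [1,2].
This gives a 15×6 integer matrix of rank 5; reducing to Smith normal form yields diagonal entries (1,1,1,1,1).

Reading off H_k = ker ∂_k / im ∂_{k+1}:

  H_0: rank C_0 − rank ∂_1 = 10 − 8 = 2, and the invariant factors of ∂_1 are all 1, so H_0 = Z^2.
  H_1: rank ker ∂_1 − rank ∂_2 = (15 − 8) − 5 = 2, and the invariant factors of ∂_2 are all 1, so H_1 = Z^2.
  H_2: rank ker ∂_2 − rank ∂_3 = (6 − 5) − 0 = 1, and there is no ∂_3, so H_2 = Z.

As a check, the Euler characteristic is 10 − 15 + 6 = 1, which agrees with 2 − 2 + 1 = 1.
(K is a triangulation of the disjoint union of a wedge of 2 circles and the 2-sphere S^2.)

Hence the Betti numbers are b_0 = 2, b_1 = 2, b_2 = 1.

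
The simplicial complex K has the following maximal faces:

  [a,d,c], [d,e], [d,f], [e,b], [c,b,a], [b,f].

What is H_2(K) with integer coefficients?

H_2 ≅ 0.

We work with the vertex ordering a < b < c < d < e < f. The simplices of K, each written with vertices in increasing order, are:

  0-simplices (6): a, b, c, d, e, f
  1-simplices (9): ab, ac, ad, bc, be, bf, cd, de, df
  2-simplices (2): abc, acd

so the chain groups are C_0 ≅ Z^6, C_1 ≅ Z^9, C_2 ≅ Z^2.

The boundary map ∂_1: C_1 → C_0 maps an edge to its endpoints' difference, ∂[p,q] = q − p.
This gives a 6×9 integer matrix of rank 5; reducing to Smith normal form yields diagonal entries (1,1,1,1,1).

Boundary ∂_2: C_2 → C_1 acts by ∂[p,q,r] = [q,r] − [p,r] + [p,q]. For instance
  ∂acd = cd − ad + ac,
  ∂abc = bc − ac + ab.
The 9×2 boundary matrix has rank 2 and Smith normal form diag(1,1).

Reading off H_k = ker ∂_k / im ∂_{k+1}:

  H_2: rank ker ∂_2 − rank ∂_3 = (2 − 2) − 0 = 0, and there is no ∂_3, so H_2 = 0.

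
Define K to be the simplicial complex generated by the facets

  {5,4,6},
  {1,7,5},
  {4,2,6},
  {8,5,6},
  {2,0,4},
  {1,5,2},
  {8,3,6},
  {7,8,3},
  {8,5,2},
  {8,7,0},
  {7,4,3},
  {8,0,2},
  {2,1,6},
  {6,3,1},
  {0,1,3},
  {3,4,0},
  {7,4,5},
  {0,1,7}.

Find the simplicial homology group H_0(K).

H_0 ≅ Z.

Take the total order 0 < 1 < 2 < 3 < 4 < 5 < 6 < 7 < 8 on the vertex set. Then K (dimension 2) consists of the simplices:

  0-simplices (9): [0], [1], [2], [3], [4], [5], [6], [7], [8]
  1-simplices (27): (27 of them)
  2-simplices (18): [0,1,3], [0,1,7], [0,2,4], [0,2,8], [0,3,4], [0,7,8], [1,2,5], [1,2,6], [1,3,6], [1,5,7], [2,4,6], [2,5,8], [3,4,7], [3,6,8], [3,7,8], [4,5,6], [4,5,7], [5,6,8]

so the chain groups are C_0 ≅ Z^9, C_1 ≅ Z^27, C_2 ≅ Z^18.

∂_1: C_1 → C_0 sends each edge [p,q] (with p < q) to q − p. For instance
  ∂[0,4] = [4] − [0].
As a 9×27 matrix over Z this has rank 8, with invariant factors (1,1,1,1,1,1,1,1).

The boundary map ∂_2: C_2 → C_1 acts by ∂[p,q,r] = [q,r] − [p,r] + [p,q]. For instance
  ∂[4,5,7] = [5,7] − [4,7] + [4,5],
  ∂[3,7,8] = [7,8] − [3,8] + [3,7].
This gives a 27×18 integer matrix of rank 18; reducing to Smith normal form yields diagonal entries (1,1,1,1,1,1,1,1,1,1,1,1,1,1,1,1,1,2).

Now H_k = ker ∂_k / im ∂_{k+1}, so:

  H_0: rank C_0 − rank ∂_1 = 9 − 8 = 1, and the invariant factors of ∂_1 are all 1, so H_0 = Z.

(K is a triangulation of the Klein bottle.)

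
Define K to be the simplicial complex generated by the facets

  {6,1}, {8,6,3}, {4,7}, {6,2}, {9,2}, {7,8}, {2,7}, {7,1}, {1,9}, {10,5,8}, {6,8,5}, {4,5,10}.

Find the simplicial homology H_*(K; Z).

H_0 = Z,  H_1 = Z^4,  H_2 = 0.

We work with the vertex ordering 1 < 2 < 3 < 4 < 5 < 6 < 7 < 8 < 9 < 10. The simplices of K, each written with vertices in increasing order, are:

  0-simplices (10): [1], [2], [3], [4], [5], [6], [7], [8], [9], [10]
  1-simplices (17): [1,6], [1,7], [1,9], [2,6], [2,7], [2,9], [3,6], [3,8], [4,5], [4,7], [4,10], [5,6], [5,8], [5,10], [6,8], [7,8], [8,10]
  2-simplices (4): [3,6,8], [4,5,10], [5,6,8], [5,8,10]

so the chain groups are C_0 ≅ Z^10, C_1 ≅ Z^17, C_2 ≅ Z^4.

Boundary ∂_1: C_1 → C_0 maps an edge to its endpoints' difference, ∂[p,q] = q − p. For instance
  ∂[5,6] = [6] − [5].
This gives a 10×17 integer matrix of rank 9; reducing to Smith normal form yields diagonal entries (1,1,1,1,1,1,1,1,1).

The boundary map ∂_2: C_2 → C_1 acts by ∂[p,q,r] = [q,r] − [p,r] + [p,q]. For instance
  ∂[4,5,10] = [5,10] − [4,10] + [4,5],
  ∂[5,8,10] = [8,10] − [5,10] + [5,8].
The 17×4 boundary matrix has rank 4 and Smith normal form diag(1,1,1,1).

Now H_k = ker ∂_k / im ∂_{k+1}, so:

  H_0: rank C_0 − rank ∂_1 = 10 − 9 = 1, and the invariant factors of ∂_1 are all 1, so H_0 ≅ Z.
  H_1: rank ker ∂_1 − rank ∂_2 = (17 − 9) − 4 = 4, and the invariant factors of ∂_2 are all 1, so H_1 ≅ Z^4.
  H_2: rank ker ∂_2 − rank ∂_3 = (4 − 4) − 0 = 0, and there is no ∂_3, so H_2 ≅ 0.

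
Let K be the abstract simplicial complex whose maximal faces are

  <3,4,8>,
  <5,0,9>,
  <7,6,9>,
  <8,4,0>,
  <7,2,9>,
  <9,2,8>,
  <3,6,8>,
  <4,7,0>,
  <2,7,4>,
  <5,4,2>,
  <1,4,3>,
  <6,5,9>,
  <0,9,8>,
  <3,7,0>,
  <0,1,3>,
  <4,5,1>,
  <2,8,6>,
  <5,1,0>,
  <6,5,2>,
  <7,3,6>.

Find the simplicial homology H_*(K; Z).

Order the vertices as 0 < 1 < 2 < 3 < 4 < 5 < 6 < 7 < 8 < 9. Listing each simplex with vertices in this order, K has dimension 2 with simplices:

  0-simplices (10): [0], [1], [2], [3], [4], [5], [6], [7], [8], [9]
  1-simplices (30): (30 of them)
  2-simplices (20): (20 of them)

Hence C_0 ≅ Z^10, C_1 ≅ Z^30, C_2 ≅ Z^20.

Boundary ∂_1: C_1 → C_0 maps an edge to its endpoints' difference, ∂[p,q] = q − p. For instance
  ∂[2,8] = [8] − [2].
The resulting 10×30 matrix has rank 9, and its Smith normal form has invariant factors (1,1,1,1,1,1,1,1,1).

∂_2: C_2 → C_1 maps a triangle to the signed sum of its edges. For instance
  ∂[0,1,5] = [1,5] − [0,5] + [0,1],
  ∂[0,8,9] = [8,9] − [0,9] + [0,8].
The resulting 30×20 matrix has rank 20, and its Smith normal form has invariant factors (1,1,1,1,1,1,1,1,1,1,1,1,1,1,1,1,1,1,1,2).

Reading off H_k = ker ∂_k / im ∂_{k+1}:

  H_0: rank C_0 − rank ∂_1 = 10 − 9 = 1, and the invariant factors of ∂_1 are all 1, so H_0 = Z.
  H_1: rank ker ∂_1 − rank ∂_2 = (30 − 9) − 20 = 1, and ∂_2 has invariant factor 2 > 1, so H_1 = Z ⊕ Z_2.
  H_2: rank ker ∂_2 − rank ∂_3 = (20 − 20) − 0 = 0, and there is no ∂_3, so H_2 = 0.

(K is a triangulation of the Klein bottle.)

H_0 ≅ Z,  H_1 ≅ Z ⊕ Z_2,  H_2 = 0.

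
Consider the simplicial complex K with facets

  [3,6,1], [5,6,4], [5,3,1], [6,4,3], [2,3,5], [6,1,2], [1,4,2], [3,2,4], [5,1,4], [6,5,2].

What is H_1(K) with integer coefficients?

H_1 ≅ Z/2.

K has 6 vertices, 15 edges, 10 triangles.
rank ∂_1 = 5, rank ∂_2 = 10 ⇒ b_1 = 15 − 5 − 10 = 0; ∂_2 has invariant factor(s) [2] giving torsion. So H_1 ≅ Z/2.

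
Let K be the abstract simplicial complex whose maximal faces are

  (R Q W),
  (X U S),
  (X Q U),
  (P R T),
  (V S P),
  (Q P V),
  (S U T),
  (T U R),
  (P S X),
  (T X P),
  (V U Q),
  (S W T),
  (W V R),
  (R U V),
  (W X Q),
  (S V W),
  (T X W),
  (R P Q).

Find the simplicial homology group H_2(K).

H_2 = 0.

We work with the vertex ordering P < Q < R < S < T < U < V < W < X. The simplices of K, each written with vertices in increasing order, are:

  0-simplices (9): P, Q, R, S, T, U, V, W, X
  1-simplices (27): PQ, PR, PS, PT, PV, PX, QR, QU, QV, QW, QX, RT, RU, RV, RW, ST, SU, SV, SW, SX, TU, TW, TX, UV, UX, VW, WX
  2-simplices (18): PQR, PQV, PRT, PSV, PSX, PTX, QRW, QUV, QUX, QWX, RTU, RUV, RVW, STU, STW, SUX, SVW, TWX

so the chain groups are C_0 ≅ Z^9, C_1 ≅ Z^27, C_2 ≅ Z^18.

∂_1: C_1 → C_0 is given by ∂[p,q] = [q] − [p]. For instance
  ∂QU = U − Q.
The 9×27 boundary matrix has rank 8 and Smith normal form diag(1,1,1,1,1,1,1,1).

∂_2: C_2 → C_1 maps a triangle to the signed sum of its edges. For instance
  ∂QUX = UX − QX + QU,
  ∂QRW = RW − QW + QR.
The 27×18 boundary matrix has rank 18 and Smith normal form diag(1,1,1,1,1,1,1,1,1,1,1,1,1,1,1,1,1,2).

Reading off H_k = ker ∂_k / im ∂_{k+1}:

  H_2: rank ker ∂_2 − rank ∂_3 = (18 − 18) − 0 = 0, and there is no ∂_3, so H_2 ≅ 0.

(K is a triangulation of the Klein bottle.)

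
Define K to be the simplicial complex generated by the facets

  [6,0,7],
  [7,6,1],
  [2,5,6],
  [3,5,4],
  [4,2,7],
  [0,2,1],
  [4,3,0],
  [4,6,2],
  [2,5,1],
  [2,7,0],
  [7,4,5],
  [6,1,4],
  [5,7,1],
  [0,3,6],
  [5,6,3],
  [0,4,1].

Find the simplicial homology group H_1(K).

H_1 = Z^2.

Order the vertices as 0 < 1 < 2 < 3 < 4 < 5 < 6 < 7. Listing each simplex with vertices in this order, K has dimension 2 with simplices:

  0-simplices (8): [0], [1], [2], [3], [4], [5], [6], [7]
  1-simplices (24): (24 of them)
  2-simplices (16): [0,1,2], [0,1,4], [0,2,7], [0,3,4], [0,3,6], [0,6,7], [1,2,5], [1,4,6], [1,5,7], [1,6,7], [2,4,6], [2,4,7], [2,5,6], [3,4,5], [3,5,6], [4,5,7]

Hence C_0 ≅ Z^8, C_1 ≅ Z^24, C_2 ≅ Z^16.

∂_1: C_1 → C_0 maps an edge to its endpoints' difference, ∂[p,q] = q − p. For instance
  ∂[1,7] = [7] − [1].
The 8×24 boundary matrix has rank 7 and Smith normal form diag(1,1,1,1,1,1,1).

The boundary map ∂_2: C_2 → C_1 maps a triangle to the signed sum of its edges. For instance
  ∂[4,5,7] = [5,7] − [4,7] + [4,5],
  ∂[0,1,2] = [1,2] − [0,2] + [0,1].
This gives a 24×16 integer matrix of rank 15; reducing to Smith normal form yields diagonal entries (1,1,1,1,1,1,1,1,1,1,1,1,1,1,1).

Computing H_k = (kernel of ∂_k) / (image of ∂_{k+1}):

  H_1: rank ker ∂_1 − rank ∂_2 = (24 − 7) − 15 = 2, and the invariant factors of ∂_2 are all 1, so H_1 = Z^2.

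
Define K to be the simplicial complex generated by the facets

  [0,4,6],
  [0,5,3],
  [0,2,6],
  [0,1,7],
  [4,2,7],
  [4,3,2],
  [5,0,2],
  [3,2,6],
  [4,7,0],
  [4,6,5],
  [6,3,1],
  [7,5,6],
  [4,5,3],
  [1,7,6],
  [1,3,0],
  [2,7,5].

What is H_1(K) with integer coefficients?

H_1 ≅ Z^2.

K has 8 vertices, 24 edges, 16 triangles.
rank ∂_1 = 7, rank ∂_2 = 15 ⇒ b_1 = 24 − 7 − 15 = 2; all invariant factors of ∂_2 are 1 so no torsion. So H_1 ≅ Z^2.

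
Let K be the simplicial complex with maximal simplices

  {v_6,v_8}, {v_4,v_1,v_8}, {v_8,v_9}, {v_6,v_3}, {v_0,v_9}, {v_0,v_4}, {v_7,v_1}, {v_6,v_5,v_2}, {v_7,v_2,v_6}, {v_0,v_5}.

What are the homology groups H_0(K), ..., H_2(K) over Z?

H_0 = Z,  H_1 = Z^3,  H_2 = 0.

Order the vertices as v_0 < v_1 < v_2 < v_3 < v_4 < v_5 < v_6 < v_7 < v_8 < v_9. Listing each simplex with vertices in this order, K has dimension 2 with simplices:

  0-simplices (10): [v_0], [v_1], [v_2], [v_3], [v_4], [v_5], [v_6], [v_7], [v_8], [v_9]
  1-simplices (15): (15 of them)
  2-simplices (3): [v_1,v_4,v_8], [v_2,v_5,v_6], [v_2,v_6,v_7]

so the chain groups are C_0 ≅ Z^10, C_1 ≅ Z^15, C_2 ≅ Z^3.

∂_1: C_1 → C_0 sends each edge [p,q] (with p < q) to q − p. For instance
  ∂[v_6,v_7] = [v_7] − [v_6].
This gives a 10×15 integer matrix of rank 9; reducing to Smith normal form yields diagonal entries (1,1,1,1,1,1,1,1,1).

The boundary map ∂_2: C_2 → C_1 maps a triangle to the signed sum of its edges. For instance
  ∂[v_2,v_6,v_7] = [v_6,v_7] − [v_2,v_7] + [v_2,v_6],
  ∂[v_1,v_4,v_8] = [v_4,v_8] − [v_1,v_8] + [v_1,v_4].
This gives a 15×3 integer matrix of rank 3; reducing to Smith normal form yields diagonal entries (1,1,1).

Reading off H_k = ker ∂_k / im ∂_{k+1}:

  H_0: rank C_0 − rank ∂_1 = 10 − 9 = 1, and the invariant factors of ∂_1 are all 1, so H_0 ≅ Z.
  H_1: rank ker ∂_1 − rank ∂_2 = (15 − 9) − 3 = 3, and the invariant factors of ∂_2 are all 1, so H_1 ≅ Z^3.
  H_2: rank ker ∂_2 − rank ∂_3 = (3 − 3) − 0 = 0, and there is no ∂_3, so H_2 ≅ 0.

As a check, the Euler characteristic is 10 − 15 + 3 = -2, which agrees with 1 − 3 + 0 = -2.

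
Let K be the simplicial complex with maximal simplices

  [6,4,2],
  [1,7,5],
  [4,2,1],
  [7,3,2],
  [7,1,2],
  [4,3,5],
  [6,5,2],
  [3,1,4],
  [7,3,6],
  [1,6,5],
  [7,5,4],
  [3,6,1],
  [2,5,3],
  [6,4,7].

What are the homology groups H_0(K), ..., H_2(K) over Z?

K has 7 vertices, 21 edges, 14 triangles.
rank ∂_0 = 0, rank ∂_1 = 6 ⇒ b_0 = 7 − 0 − 6 = 1; all invariant factors of ∂_1 are 1 so no torsion. So H_0 = Z.
rank ∂_1 = 6, rank ∂_2 = 13 ⇒ b_1 = 21 − 6 − 13 = 2; all invariant factors of ∂_2 are 1 so no torsion. So H_1 = Z^2.
rank ∂_2 = 13, rank ∂_3 = 0 ⇒ b_2 = 14 − 13 − 0 = 1. So H_2 = Z.

H_0 ≅ Z,  H_1 ≅ Z^2,  H_2 ≅ Z.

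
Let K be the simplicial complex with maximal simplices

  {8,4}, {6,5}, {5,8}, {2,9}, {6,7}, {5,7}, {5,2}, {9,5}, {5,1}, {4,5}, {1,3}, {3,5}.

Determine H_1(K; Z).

Take the total order 1 < 2 < 3 < 4 < 5 < 6 < 7 < 8 < 9 on the vertex set. Then K (dimension 1) consists of the simplices:

  0-simplices (9): [1], [2], [3], [4], [5], [6], [7], [8], [9]
  1-simplices (12): [1,3], [1,5], [2,5], [2,9], [3,5], [4,5], [4,8], [5,6], [5,7], [5,8], [5,9], [6,7]

Hence C_0 ≅ Z^9, C_1 ≅ Z^12.

∂_1: C_1 → C_0 maps an edge to its endpoints' difference, ∂[p,q] = q − p. For instance
  ∂[1,5] = [5] − [1].
The resulting 9×12 matrix has rank 8, and its Smith normal form has invariant factors (1,1,1,1,1,1,1,1).

Now H_k = ker ∂_k / im ∂_{k+1}, so:

  H_1: rank ker ∂_1 − rank ∂_2 = (12 − 8) − 0 = 4, and there is no ∂_2, so H_1 ≅ Z^4.

H_1 ≅ Z^4.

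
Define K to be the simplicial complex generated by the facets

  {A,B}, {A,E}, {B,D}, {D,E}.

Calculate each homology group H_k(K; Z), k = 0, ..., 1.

Fix the vertex order A < B < D < E and write every simplex with vertices in increasing order. Then dim K = 1 and the simplices of K are:

  0-simplices (4): A, B, D, E
  1-simplices (4): AB, AE, BD, DE

so the chain groups are C_0 ≅ Z^4, C_1 ≅ Z^4.

The boundary map ∂_1: C_1 → C_0 is given by ∂[p,q] = [q] − [p].
As a 4×4 matrix over Z this has rank 3, with invariant factors (1,1,1).

Now H_k = ker ∂_k / im ∂_{k+1}, so:

  H_0: rank C_0 − rank ∂_1 = 4 − 3 = 1, and the invariant factors of ∂_1 are all 1, so H_0 = Z.
  H_1: rank ker ∂_1 − rank ∂_2 = (4 − 3) − 0 = 1, and there is no ∂_2, so H_1 = Z.

As a check, the Euler characteristic is 4 − 4 = 0, which agrees with 1 − 1 = 0.
(K is a triangulation of the circle S^1.)

H_0 ≅ Z,  H_1 ≅ Z.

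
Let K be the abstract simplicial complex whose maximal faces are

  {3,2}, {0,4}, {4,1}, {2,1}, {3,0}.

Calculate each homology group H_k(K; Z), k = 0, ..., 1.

H_0 = Z,  H_1 = Z.

Fix the vertex order 0 < 1 < 2 < 3 < 4 and write every simplex with vertices in increasing order. Then dim K = 1 and the simplices of K are:

  0-simplices (5): [0], [1], [2], [3], [4]
  1-simplices (5): [0,3], [0,4], [1,2], [1,4], [2,3]

so the chain groups are C_0 ≅ Z^5, C_1 ≅ Z^5.

Boundary ∂_1: C_1 → C_0 maps an edge to its endpoints' difference, ∂[p,q] = q − p. For instance
  ∂[0,3] = [3] − [0].
This gives a 5×5 integer matrix of rank 4; reducing to Smith normal form yields diagonal entries (1,1,1,1).

From H_k ≅ ker(∂_k) / im(∂_{k+1}) we obtain:

  H_0: rank C_0 − rank ∂_1 = 5 − 4 = 1, and the invariant factors of ∂_1 are all 1, so H_0 = Z.
  H_1: rank ker ∂_1 − rank ∂_2 = (5 − 4) − 0 = 1, and there is no ∂_2, so H_1 = Z.

As a check, the Euler characteristic is 5 − 5 = 0, which agrees with 1 − 1 = 0.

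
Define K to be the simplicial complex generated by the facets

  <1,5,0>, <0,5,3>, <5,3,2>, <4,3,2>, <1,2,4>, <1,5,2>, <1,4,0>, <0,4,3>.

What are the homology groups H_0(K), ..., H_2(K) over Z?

H_0 ≅ Z,  H_1 = 0,  H_2 ≅ Z.

We work with the vertex ordering 0 < 1 < 2 < 3 < 4 < 5. The simplices of K, each written with vertices in increasing order, are:

  0-simplices (6): [0], [1], [2], [3], [4], [5]
  1-simplices (12): [0,1], [0,3], [0,4], [0,5], [1,2], [1,4], [1,5], [2,3], [2,4], [2,5], [3,4], [3,5]
  2-simplices (8): [0,1,4], [0,1,5], [0,3,4], [0,3,5], [1,2,4], [1,2,5], [2,3,4], [2,3,5]

giving chain groups C_0 ≅ Z^6, C_1 ≅ Z^12, C_2 ≅ Z^8.

∂_1: C_1 → C_0 maps an edge to its endpoints' difference, ∂[p,q] = q − p. For instance
  ∂[0,4] = [4] − [0].
The resulting 6×12 matrix has rank 5, and its Smith normal form has invariant factors (1,1,1,1,1).

Boundary ∂_2: C_2 → C_1 acts by ∂[p,q,r] = [q,r] − [p,r] + [p,q]. For instance
  ∂[0,1,4] = [1,4] − [0,4] + [0,1],
  ∂[2,3,5] = [3,5] − [2,5] + [2,3].
The 12×8 boundary matrix has rank 7 and Smith normal form diag(1,1,1,1,1,1,1).

Computing H_k = (kernel of ∂_k) / (image of ∂_{k+1}):

  H_0: rank C_0 − rank ∂_1 = 6 − 5 = 1, and the invariant factors of ∂_1 are all 1, so H_0 ≅ Z.
  H_1: rank ker ∂_1 − rank ∂_2 = (12 − 5) − 7 = 0, and the invariant factors of ∂_2 are all 1, so H_1 ≅ 0.
  H_2: rank ker ∂_2 − rank ∂_3 = (8 − 7) − 0 = 1, and there is no ∂_3, so H_2 ≅ Z.

As a check, the Euler characteristic is 6 − 12 + 8 = 2, which agrees with 1 − 0 + 1 = 2.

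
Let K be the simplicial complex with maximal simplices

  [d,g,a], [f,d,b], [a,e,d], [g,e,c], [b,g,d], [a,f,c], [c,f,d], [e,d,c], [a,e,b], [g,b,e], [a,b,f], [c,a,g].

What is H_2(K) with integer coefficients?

Fix the vertex order a < b < c < d < e < f < g and write every simplex with vertices in increasing order. Then dim K = 2 and the simplices of K are:

  0-simplices (7): a, b, c, d, e, f, g
  1-simplices (18): ab, ac, ad, ae, af, ag, bd, be, bf, bg, cd, ce, cf, cg, de, df, dg, eg
  2-simplices (12): abe, abf, acf, acg, ade, adg, bdf, bdg, beg, cde, cdf, ceg

so the chain groups are C_0 ≅ Z^7, C_1 ≅ Z^18, C_2 ≅ Z^12.

∂_1: C_1 → C_0 maps an edge to its endpoints' difference, ∂[p,q] = q − p. For instance
  ∂cg = g − c.
As a 7×18 matrix over Z this has rank 6, with invariant factors (1,1,1,1,1,1).

The boundary map ∂_2: C_2 → C_1 sends each 2-simplex [p,q,r] to [q,r] − [p,r] + [p,q]. For instance
  ∂abf = bf − af + ab,
  ∂cde = de − ce + cd.
The 18×12 boundary matrix has rank 12 and Smith normal form diag(1,1,1,1,1,1,1,1,1,1,1,2).

Reading off H_k = ker ∂_k / im ∂_{k+1}:

  H_2: rank ker ∂_2 − rank ∂_3 = (12 − 12) − 0 = 0, and there is no ∂_3, so H_2 ≅ 0.

H_2 = 0.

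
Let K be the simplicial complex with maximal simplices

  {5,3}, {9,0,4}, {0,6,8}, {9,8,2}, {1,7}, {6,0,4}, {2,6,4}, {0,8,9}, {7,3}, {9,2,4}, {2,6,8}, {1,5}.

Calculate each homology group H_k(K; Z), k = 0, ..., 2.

We work with the vertex ordering 0 < 1 < 2 < 3 < 4 < 5 < 6 < 7 < 8 < 9. The simplices of K, each written with vertices in increasing order, are:

  0-simplices (10): [0], [1], [2], [3], [4], [5], [6], [7], [8], [9]
  1-simplices (16): [0,4], [0,6], [0,8], [0,9], [1,5], [1,7], [2,4], [2,6], [2,8], [2,9], [3,5], [3,7], [4,6], [4,9], [6,8], [8,9]
  2-simplices (8): [0,4,6], [0,4,9], [0,6,8], [0,8,9], [2,4,6], [2,4,9], [2,6,8], [2,8,9]

Hence C_0 ≅ Z^10, C_1 ≅ Z^16, C_2 ≅ Z^8.

Boundary ∂_1: C_1 → C_0 maps an edge to its endpoints' difference, ∂[p,q] = q − p. For instance
  ∂[2,4] = [4] − [2].
As a 10×16 matrix over Z this has rank 8, with invariant factors (1,1,1,1,1,1,1,1).

The boundary map ∂_2: C_2 → C_1 sends each 2-simplex [p,q,r] to [q,r] − [p,r] + [p,q]. For instance
  ∂[2,4,6] = [4,6] − [2,6] + [2,4],
  ∂[0,6,8] = [6,8] − [0,8] + [0,6].
As a 16×8 matrix over Z this has rank 7, with invariant factors (1,1,1,1,1,1,1).

Now H_k = ker ∂_k / im ∂_{k+1}, so:

  H_0: rank C_0 − rank ∂_1 = 10 − 8 = 2, and the invariant factors of ∂_1 are all 1, so H_0 ≅ Z^2.
  H_1: rank ker ∂_1 − rank ∂_2 = (16 − 8) − 7 = 1, and the invariant factors of ∂_2 are all 1, so H_1 ≅ Z.
  H_2: rank ker ∂_2 − rank ∂_3 = (8 − 7) − 0 = 1, and there is no ∂_3, so H_2 ≅ Z.

H_0 = Z^2,  H_1 = Z,  H_2 = Z.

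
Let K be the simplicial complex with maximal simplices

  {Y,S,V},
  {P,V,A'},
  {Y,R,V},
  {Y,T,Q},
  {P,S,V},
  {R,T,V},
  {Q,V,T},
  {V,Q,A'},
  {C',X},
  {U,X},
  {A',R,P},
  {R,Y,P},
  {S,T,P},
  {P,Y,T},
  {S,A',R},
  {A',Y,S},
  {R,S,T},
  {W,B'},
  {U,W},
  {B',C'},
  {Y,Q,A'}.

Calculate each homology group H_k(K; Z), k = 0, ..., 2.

H_0 = Z^2,  H_1 = Z^3,  H_2 = Z.

Order the vertices as P < Q < R < S < T < U < V < W < X < Y < A' < B' < C'. Listing each simplex with vertices in this order, K has dimension 2 with simplices:

  0-simplices (13): [P], [Q], [R], [S], [T], [U], [V], [W], [X], [Y], [A'], [B'], [C']
  1-simplices (29): (29 of them)
  2-simplices (16): [P,R,Y], [P,R,A'], [P,S,T], [P,S,V], [P,T,Y], [P,V,A'], [Q,T,V], [Q,T,Y], [Q,V,A'], [Q,Y,A'], [R,S,T], [R,S,A'], [R,T,V], [R,V,Y], [S,V,Y], [S,Y,A']

so the chain groups are C_0 ≅ Z^13, C_1 ≅ Z^29, C_2 ≅ Z^16.

∂_1: C_1 → C_0 is given by ∂[p,q] = [q] − [p]. For instance
  ∂[P,R] = [R] − [P].
This gives a 13×29 integer matrix of rank 11; reducing to Smith normal form yields diagonal entries (1,1,1,1,1,1,1,1,1,1,1).

∂_2: C_2 → C_1 maps a triangle to the signed sum of its edges. For instance
  ∂[S,Y,A'] = [Y,A'] − [S,A'] + [S,Y],
  ∂[P,T,Y] = [T,Y] − [P,Y] + [P,T].
This gives a 29×16 integer matrix of rank 15; reducing to Smith normal form yields diagonal entries (1,1,1,1,1,1,1,1,1,1,1,1,1,1,1).

Now H_k = ker ∂_k / im ∂_{k+1}, so:

  H_0: rank C_0 − rank ∂_1 = 13 − 11 = 2, and the invariant factors of ∂_1 are all 1, so H_0 ≅ Z^2.
  H_1: rank ker ∂_1 − rank ∂_2 = (29 − 11) − 15 = 3, and the invariant factors of ∂_2 are all 1, so H_1 ≅ Z^3.
  H_2: rank ker ∂_2 − rank ∂_3 = (16 − 15) − 0 = 1, and there is no ∂_3, so H_2 ≅ Z.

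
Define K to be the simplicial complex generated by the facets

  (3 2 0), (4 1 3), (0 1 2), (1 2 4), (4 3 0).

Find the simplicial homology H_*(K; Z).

K has 5 vertices, 10 edges, 5 triangles.
rank ∂_0 = 0, rank ∂_1 = 4 ⇒ b_0 = 5 − 0 − 4 = 1; all invariant factors of ∂_1 are 1 so no torsion. So H_0 ≅ Z.
rank ∂_1 = 4, rank ∂_2 = 5 ⇒ b_1 = 10 − 4 − 5 = 1; all invariant factors of ∂_2 are 1 so no torsion. So H_1 ≅ Z.
rank ∂_2 = 5, rank ∂_3 = 0 ⇒ b_2 = 5 − 5 − 0 = 0. So H_2 ≅ 0.

H_0 = Z,  H_1 = Z,  H_2 = 0.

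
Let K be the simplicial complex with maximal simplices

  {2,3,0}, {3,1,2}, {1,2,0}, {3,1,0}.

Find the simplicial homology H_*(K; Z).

Fix the vertex order 0 < 1 < 2 < 3 and write every simplex with vertices in increasing order. Then dim K = 2 and the simplices of K are:

  0-simplices (4): [0], [1], [2], [3]
  1-simplices (6): [0,1], [0,2], [0,3], [1,2], [1,3], [2,3]
  2-simplices (4): [0,1,2], [0,1,3], [0,2,3], [1,2,3]

giving chain groups C_0 ≅ Z^4, C_1 ≅ Z^6, C_2 ≅ Z^4.

∂_1: C_1 → C_0 is given by ∂[p,q] = [q] − [p]. For instance
  ∂[1,2] = [2] − [1].
The resulting 4×6 matrix has rank 3, and its Smith normal form has invariant factors (1,1,1).

Boundary ∂_2: C_2 → C_1 acts by ∂[p,q,r] = [q,r] − [p,r] + [p,q]. For instance
  ∂[0,2,3] = [2,3] − [0,3] + [0,2],
  ∂[0,1,2] = [1,2] − [0,2] + [0,1].
This gives a 6×4 integer matrix of rank 3; reducing to Smith normal form yields diagonal entries (1,1,1).

From H_k ≅ ker(∂_k) / im(∂_{k+1}) we obtain:

  H_0: rank C_0 − rank ∂_1 = 4 − 3 = 1, and the invariant factors of ∂_1 are all 1, so H_0 ≅ Z.
  H_1: rank ker ∂_1 − rank ∂_2 = (6 − 3) − 3 = 0, and the invariant factors of ∂_2 are all 1, so H_1 ≅ 0.
  H_2: rank ker ∂_2 − rank ∂_3 = (4 − 3) − 0 = 1, and there is no ∂_3, so H_2 ≅ Z.

(K is a triangulation of the 2-sphere S^2.)

H_0 ≅ Z,  H_1 = 0,  H_2 ≅ Z.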